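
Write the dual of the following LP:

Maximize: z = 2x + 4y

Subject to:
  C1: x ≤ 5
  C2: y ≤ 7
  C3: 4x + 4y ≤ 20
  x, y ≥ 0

Primal max cᵀx s.t. Ax ≤ b, x ≥ 0  →  Dual min bᵀy s.t. Aᵀy ≥ c, y ≥ 0.

Minimize: z = 5y1 + 7y2 + 20y3

Subject to:
  y1 + 4y3 ≥ 2
  y2 + 4y3 ≥ 4
  y1, y2, y3 ≥ 0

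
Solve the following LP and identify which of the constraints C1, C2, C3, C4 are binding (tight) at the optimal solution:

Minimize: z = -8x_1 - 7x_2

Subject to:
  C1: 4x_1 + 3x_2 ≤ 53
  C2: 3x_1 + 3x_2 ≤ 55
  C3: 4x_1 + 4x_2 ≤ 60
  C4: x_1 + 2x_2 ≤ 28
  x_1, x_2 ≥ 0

At x_1 = 8, x_2 = 7, compute slack b - a·x for each constraint:
  C1: 53 − 53 = 0  (binding)
  C2: 55 − 45 = 10  (slack)
  C3: 60 − 60 = 0  (binding)
  C4: 28 − 22 = 6  (slack)

Optimal: x_1 = 8, x_2 = 7
Binding: C1, C3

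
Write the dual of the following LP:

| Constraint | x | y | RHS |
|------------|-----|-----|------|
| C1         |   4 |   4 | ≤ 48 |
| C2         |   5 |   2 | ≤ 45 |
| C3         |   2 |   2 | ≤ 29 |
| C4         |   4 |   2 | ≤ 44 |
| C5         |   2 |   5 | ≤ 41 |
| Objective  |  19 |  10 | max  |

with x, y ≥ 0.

Primal max cᵀx s.t. Ax ≤ b, x ≥ 0  →  Dual min bᵀy s.t. Aᵀy ≥ c, y ≥ 0.

Minimize: z = 48y1 + 45y2 + 29y3 + 44y4 + 41y5

Subject to:
  4y1 + 5y2 + 2y3 + 4y4 + 2y5 ≥ 19
  4y1 + 2y2 + 2y3 + 2y4 + 5y5 ≥ 10
  y1, y2, y3, y4, y5 ≥ 0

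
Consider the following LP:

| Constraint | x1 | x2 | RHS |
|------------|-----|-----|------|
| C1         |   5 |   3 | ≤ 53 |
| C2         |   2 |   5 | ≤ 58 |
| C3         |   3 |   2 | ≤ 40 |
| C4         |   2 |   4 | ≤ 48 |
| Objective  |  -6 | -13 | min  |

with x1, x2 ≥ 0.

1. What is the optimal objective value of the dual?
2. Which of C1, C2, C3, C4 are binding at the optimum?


1. -154
2. C2, C4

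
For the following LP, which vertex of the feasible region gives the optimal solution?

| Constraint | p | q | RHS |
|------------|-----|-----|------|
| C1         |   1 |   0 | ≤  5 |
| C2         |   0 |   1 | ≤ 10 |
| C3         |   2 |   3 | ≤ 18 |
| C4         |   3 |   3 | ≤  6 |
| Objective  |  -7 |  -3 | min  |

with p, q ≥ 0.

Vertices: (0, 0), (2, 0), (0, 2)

Evaluate the objective at each vertex of the feasible region:
  z(0, 0) = 0
  z(2, 0) = -14  ←
  z(0, 2) = -6
The minimum is at p = 2, q = 0.

(2, 0)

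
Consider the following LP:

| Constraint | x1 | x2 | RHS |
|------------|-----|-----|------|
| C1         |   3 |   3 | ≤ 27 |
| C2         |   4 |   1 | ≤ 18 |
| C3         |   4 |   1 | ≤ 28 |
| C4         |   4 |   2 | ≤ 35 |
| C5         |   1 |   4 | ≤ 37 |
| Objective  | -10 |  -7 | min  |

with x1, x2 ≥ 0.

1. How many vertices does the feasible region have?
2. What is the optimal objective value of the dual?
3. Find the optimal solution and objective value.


1. 4
2. -72
3. x1 = 3, x2 = 6, z = -72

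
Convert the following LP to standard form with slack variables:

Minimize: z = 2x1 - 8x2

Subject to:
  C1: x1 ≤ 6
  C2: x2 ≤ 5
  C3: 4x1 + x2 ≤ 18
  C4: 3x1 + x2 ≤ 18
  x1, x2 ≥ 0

min z = 2x1 - 8x2

s.t.
  x1 + s1 = 6
  x2 + s2 = 5
  4x1 + x2 + s3 = 18
  3x1 + x2 + s4 = 18
  x1, x2, s1, s2, s3, s4 ≥ 0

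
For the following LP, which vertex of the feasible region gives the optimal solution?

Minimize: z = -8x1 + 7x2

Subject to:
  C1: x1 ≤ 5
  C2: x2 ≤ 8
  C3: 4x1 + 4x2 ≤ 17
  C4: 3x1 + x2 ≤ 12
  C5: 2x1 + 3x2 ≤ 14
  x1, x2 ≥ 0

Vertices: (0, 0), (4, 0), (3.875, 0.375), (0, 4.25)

Evaluate the objective at each vertex of the feasible region:
  z(0, 0) = 0
  z(4, 0) = -32  ←
  z(3.875, 0.375) = -28.38
  z(0, 4.25) = 29.75
The minimum is at x1 = 4, x2 = 0.

(4, 0)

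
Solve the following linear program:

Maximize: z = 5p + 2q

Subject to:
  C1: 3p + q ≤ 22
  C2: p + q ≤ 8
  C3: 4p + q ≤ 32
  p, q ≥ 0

Evaluate the objective at each vertex of the feasible region:
  z(0, 0) = 0
  z(7.333, 0) = 36.67
  z(7, 1) = 37  ←
  z(0, 8) = 16
The maximum is at p = 7, q = 1.

p = 7, q = 1, z = 37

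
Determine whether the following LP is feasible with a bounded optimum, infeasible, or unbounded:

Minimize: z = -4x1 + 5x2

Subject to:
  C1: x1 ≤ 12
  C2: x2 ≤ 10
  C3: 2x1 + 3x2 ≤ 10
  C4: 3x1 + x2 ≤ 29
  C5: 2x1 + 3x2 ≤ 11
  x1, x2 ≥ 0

Feasible with a bounded optimal solution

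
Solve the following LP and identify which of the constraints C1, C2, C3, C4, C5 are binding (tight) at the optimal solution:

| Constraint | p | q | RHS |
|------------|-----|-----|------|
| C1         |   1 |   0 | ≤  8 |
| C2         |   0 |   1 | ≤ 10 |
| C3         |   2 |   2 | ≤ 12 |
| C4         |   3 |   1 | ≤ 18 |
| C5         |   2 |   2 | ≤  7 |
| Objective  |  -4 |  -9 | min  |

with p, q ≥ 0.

At p = 0, q = 3.5, compute slack b - a·x for each constraint:
  C1: 8 − 0 = 8  (slack)
  C2: 10 − 3.5 = 6.5  (slack)
  C3: 12 − 7 = 5  (slack)
  C4: 18 − 3.5 = 14.5  (slack)
  C5: 7 − 7 = 0  (binding)

Optimal: p = 0, q = 3.5
Binding: C5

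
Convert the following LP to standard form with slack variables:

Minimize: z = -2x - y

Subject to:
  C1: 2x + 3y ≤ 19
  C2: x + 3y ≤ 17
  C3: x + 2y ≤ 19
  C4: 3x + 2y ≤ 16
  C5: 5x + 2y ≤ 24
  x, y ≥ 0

min z = -2x - y

s.t.
  2x + 3y + s1 = 19
  x + 3y + s2 = 17
  x + 2y + s3 = 19
  3x + 2y + s4 = 16
  5x + 2y + s5 = 24
  x, y, s1, s2, s3, s4, s5 ≥ 0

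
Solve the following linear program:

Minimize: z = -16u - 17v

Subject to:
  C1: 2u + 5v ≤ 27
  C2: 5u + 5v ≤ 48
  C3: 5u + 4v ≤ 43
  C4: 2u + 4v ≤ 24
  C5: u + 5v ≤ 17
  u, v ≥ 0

Evaluate the objective at each vertex of the feasible region:
  z(0, 0) = 0
  z(8.6, 0) = -137.6
  z(7, 2) = -146  ←
  z(0, 3.4) = -57.8
The minimum is at u = 7, v = 2.

u = 7, v = 2, z = -146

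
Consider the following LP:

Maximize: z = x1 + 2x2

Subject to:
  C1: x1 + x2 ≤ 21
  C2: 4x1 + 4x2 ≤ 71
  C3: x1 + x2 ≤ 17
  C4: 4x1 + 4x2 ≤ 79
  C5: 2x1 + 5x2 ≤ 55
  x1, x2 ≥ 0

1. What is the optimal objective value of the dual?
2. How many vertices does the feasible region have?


1. 24
2. 4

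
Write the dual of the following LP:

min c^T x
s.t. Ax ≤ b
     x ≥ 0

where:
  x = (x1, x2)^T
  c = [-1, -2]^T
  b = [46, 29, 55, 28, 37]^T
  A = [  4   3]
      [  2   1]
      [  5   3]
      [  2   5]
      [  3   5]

Primal min cᵀx s.t. Ax ≤ b, x ≥ 0  →  Dual max −bᵀy s.t. Aᵀy ≥ −c, y ≥ 0.

Maximize: z = -46y1 - 29y2 - 55y3 - 28y4 - 37y5

Subject to:
  4y1 + 2y2 + 5y3 + 2y4 + 3y5 ≥ 1
  3y1 + y2 + 3y3 + 5y4 + 5y5 ≥ 2
  y1, y2, y3, y4, y5 ≥ 0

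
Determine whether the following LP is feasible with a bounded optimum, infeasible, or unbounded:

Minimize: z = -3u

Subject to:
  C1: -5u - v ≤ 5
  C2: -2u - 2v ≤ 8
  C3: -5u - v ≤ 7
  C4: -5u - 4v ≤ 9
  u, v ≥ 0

Unbounded (objective can decrease without bound)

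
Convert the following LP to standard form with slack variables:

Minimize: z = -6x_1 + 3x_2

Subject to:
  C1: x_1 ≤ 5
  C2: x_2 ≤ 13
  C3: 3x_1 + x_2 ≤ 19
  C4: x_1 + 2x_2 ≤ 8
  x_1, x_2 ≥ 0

min z = -6x_1 + 3x_2

s.t.
  x_1 + s1 = 5
  x_2 + s2 = 13
  3x_1 + x_2 + s3 = 19
  x_1 + 2x_2 + s4 = 8
  x_1, x_2, s1, s2, s3, s4 ≥ 0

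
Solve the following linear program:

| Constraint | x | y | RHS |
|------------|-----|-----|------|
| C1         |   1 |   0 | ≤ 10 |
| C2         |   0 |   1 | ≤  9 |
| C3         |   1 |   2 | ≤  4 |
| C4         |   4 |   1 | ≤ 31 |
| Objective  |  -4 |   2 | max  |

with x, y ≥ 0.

Evaluate the objective at each vertex of the feasible region:
  z(0, 0) = 0
  z(4, 0) = -16
  z(0, 2) = 4  ←
The maximum is at x = 0, y = 2.

x = 0, y = 2, z = 4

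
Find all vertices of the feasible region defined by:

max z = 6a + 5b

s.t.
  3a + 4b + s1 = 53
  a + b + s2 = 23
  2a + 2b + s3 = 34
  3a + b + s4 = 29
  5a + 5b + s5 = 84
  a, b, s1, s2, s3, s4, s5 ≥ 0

(0, 0), (9.667, 0), (7, 8), (0, 13.25)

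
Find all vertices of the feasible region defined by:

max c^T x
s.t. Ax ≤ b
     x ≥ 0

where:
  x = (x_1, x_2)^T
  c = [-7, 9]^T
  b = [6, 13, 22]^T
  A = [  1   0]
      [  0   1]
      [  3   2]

(0, 0), (6, 0), (6, 2), (0, 11)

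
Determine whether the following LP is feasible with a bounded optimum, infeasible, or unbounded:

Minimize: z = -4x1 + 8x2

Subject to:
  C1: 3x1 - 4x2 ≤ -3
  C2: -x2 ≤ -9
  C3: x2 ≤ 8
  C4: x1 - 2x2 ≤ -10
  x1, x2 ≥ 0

Infeasible (no feasible solution exists)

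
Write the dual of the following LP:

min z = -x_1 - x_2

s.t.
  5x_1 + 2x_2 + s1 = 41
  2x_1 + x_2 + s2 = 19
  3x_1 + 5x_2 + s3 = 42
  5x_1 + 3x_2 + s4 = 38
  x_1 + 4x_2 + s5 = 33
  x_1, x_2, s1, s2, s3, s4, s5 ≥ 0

Primal min cᵀx s.t. Ax ≤ b, x ≥ 0  →  Dual max −bᵀy s.t. Aᵀy ≥ −c, y ≥ 0.

Maximize: z = -41y1 - 19y2 - 42y3 - 38y4 - 33y5

Subject to:
  5y1 + 2y2 + 3y3 + 5y4 + y5 ≥ 1
  2y1 + y2 + 5y3 + 3y4 + 4y5 ≥ 1
  y1, y2, y3, y4, y5 ≥ 0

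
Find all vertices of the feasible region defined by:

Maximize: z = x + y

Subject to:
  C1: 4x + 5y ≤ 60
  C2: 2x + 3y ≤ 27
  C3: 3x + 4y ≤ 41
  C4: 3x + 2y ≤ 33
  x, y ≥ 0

(0, 0), (11, 0), (9, 3), (0, 9)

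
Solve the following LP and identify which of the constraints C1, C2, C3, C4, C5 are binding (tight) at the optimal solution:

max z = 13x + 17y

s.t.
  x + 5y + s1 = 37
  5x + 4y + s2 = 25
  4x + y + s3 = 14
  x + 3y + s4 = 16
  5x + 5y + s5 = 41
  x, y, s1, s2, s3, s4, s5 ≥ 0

At x = 1, y = 5, compute slack b - a·x for each constraint:
  C1: 37 − 26 = 11  (slack)
  C2: 25 − 25 = 0  (binding)
  C3: 14 − 9 = 5  (slack)
  C4: 16 − 16 = 0  (binding)
  C5: 41 − 30 = 11  (slack)

Optimal: x = 1, y = 5
Binding: C2, C4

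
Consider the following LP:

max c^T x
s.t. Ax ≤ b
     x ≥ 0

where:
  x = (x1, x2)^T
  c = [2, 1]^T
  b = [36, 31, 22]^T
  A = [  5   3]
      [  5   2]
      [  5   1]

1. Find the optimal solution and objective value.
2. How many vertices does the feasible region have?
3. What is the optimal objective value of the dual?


1. x1 = 3, x2 = 7, z = 13
2. 4
3. 13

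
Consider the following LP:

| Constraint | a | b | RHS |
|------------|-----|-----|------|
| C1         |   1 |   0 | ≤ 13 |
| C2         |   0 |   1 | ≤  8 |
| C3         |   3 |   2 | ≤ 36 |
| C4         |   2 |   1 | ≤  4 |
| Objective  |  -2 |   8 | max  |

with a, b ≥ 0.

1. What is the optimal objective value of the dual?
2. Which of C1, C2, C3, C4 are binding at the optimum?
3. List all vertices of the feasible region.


1. 32
2. C4
3. (0, 0), (2, 0), (0, 4)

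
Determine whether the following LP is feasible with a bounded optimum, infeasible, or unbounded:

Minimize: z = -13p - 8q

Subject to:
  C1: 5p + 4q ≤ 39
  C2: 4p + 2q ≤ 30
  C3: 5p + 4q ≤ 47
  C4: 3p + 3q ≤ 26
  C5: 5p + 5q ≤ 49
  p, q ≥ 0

Feasible with a bounded optimal solution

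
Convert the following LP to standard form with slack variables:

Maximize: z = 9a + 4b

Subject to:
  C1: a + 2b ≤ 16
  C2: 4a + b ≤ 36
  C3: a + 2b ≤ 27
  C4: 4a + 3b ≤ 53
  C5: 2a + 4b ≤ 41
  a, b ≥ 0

max z = 9a + 4b

s.t.
  a + 2b + s1 = 16
  4a + b + s2 = 36
  a + 2b + s3 = 27
  4a + 3b + s4 = 53
  2a + 4b + s5 = 41
  a, b, s1, s2, s3, s4, s5 ≥ 0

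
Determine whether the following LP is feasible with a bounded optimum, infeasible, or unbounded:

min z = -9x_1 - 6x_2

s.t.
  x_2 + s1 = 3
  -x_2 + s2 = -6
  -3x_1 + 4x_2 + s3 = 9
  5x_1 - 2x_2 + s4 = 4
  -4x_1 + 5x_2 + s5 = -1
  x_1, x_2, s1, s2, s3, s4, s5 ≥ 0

Infeasible (no feasible solution exists)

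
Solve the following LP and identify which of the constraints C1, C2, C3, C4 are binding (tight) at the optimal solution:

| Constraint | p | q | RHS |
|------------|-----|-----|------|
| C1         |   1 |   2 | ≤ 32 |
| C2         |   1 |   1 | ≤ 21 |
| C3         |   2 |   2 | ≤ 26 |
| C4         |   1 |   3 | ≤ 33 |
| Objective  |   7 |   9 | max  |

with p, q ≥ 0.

At p = 3, q = 10, compute slack b - a·x for each constraint:
  C1: 32 − 23 = 9  (slack)
  C2: 21 − 13 = 8  (slack)
  C3: 26 − 26 = 0  (binding)
  C4: 33 − 33 = 0  (binding)

Optimal: p = 3, q = 10
Binding: C3, C4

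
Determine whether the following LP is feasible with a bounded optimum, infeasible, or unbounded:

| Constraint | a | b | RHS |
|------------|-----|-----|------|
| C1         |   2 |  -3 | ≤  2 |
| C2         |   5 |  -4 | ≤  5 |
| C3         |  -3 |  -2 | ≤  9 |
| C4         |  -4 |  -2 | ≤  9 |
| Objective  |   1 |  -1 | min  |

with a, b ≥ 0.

Unbounded (objective can decrease without bound)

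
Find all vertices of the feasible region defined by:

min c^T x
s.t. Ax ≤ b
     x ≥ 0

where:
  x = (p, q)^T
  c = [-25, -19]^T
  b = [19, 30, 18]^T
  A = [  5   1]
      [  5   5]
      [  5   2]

(0, 0), (3.6, 0), (2, 4), (0, 6)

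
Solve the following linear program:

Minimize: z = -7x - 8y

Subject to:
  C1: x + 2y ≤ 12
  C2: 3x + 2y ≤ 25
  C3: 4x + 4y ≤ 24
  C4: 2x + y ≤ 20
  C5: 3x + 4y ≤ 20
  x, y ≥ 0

Evaluate the objective at each vertex of the feasible region:
  z(0, 0) = 0
  z(6, 0) = -42
  z(4, 2) = -44  ←
  z(0, 5) = -40
The minimum is at x = 4, y = 2.

x = 4, y = 2, z = -44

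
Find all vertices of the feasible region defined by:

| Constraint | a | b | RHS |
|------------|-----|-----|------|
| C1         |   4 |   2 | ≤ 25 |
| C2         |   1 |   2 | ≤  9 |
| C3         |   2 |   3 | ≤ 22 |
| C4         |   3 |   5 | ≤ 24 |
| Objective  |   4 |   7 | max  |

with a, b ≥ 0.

(0, 0), (6.25, 0), (5.5, 1.5), (3, 3), (0, 4.5)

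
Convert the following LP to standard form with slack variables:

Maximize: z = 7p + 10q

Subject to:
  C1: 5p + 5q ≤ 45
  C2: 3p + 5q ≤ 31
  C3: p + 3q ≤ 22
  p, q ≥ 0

max z = 7p + 10q

s.t.
  5p + 5q + s1 = 45
  3p + 5q + s2 = 31
  p + 3q + s3 = 22
  p, q, s1, s2, s3 ≥ 0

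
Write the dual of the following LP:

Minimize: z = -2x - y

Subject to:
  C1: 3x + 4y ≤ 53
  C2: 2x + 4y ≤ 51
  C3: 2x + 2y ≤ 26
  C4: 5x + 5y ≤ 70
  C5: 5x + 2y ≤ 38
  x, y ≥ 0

Primal min cᵀx s.t. Ax ≤ b, x ≥ 0  →  Dual max −bᵀy s.t. Aᵀy ≥ −c, y ≥ 0.

Maximize: z = -53y1 - 51y2 - 26y3 - 70y4 - 38y5

Subject to:
  3y1 + 2y2 + 2y3 + 5y4 + 5y5 ≥ 2
  4y1 + 4y2 + 2y3 + 5y4 + 2y5 ≥ 1
  y1, y2, y3, y4, y5 ≥ 0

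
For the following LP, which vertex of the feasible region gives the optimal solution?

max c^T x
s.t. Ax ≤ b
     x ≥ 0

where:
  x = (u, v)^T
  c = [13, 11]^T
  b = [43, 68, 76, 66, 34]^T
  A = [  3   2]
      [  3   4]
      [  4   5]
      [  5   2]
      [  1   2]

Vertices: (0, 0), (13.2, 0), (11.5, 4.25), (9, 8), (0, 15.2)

Evaluate the objective at each vertex of the feasible region:
  z(0, 0) = 0
  z(13.2, 0) = 171.6
  z(11.5, 4.25) = 196.2
  z(9, 8) = 205  ←
  z(0, 15.2) = 167.2
The maximum is at u = 9, v = 8.

(9, 8)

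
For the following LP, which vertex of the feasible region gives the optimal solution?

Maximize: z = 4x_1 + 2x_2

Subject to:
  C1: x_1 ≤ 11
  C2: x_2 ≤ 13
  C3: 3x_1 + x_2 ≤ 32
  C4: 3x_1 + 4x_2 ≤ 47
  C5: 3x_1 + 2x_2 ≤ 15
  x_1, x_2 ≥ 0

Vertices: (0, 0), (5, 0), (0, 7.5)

Evaluate the objective at each vertex of the feasible region:
  z(0, 0) = 0
  z(5, 0) = 20  ←
  z(0, 7.5) = 15
The maximum is at x_1 = 5, x_2 = 0.

(5, 0)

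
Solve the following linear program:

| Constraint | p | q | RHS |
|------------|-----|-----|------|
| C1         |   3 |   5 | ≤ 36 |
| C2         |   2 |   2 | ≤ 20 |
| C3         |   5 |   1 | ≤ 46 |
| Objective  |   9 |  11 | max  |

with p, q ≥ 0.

Evaluate the objective at each vertex of the feasible region:
  z(0, 0) = 0
  z(9.2, 0) = 82.8
  z(9, 1) = 92
  z(7, 3) = 96  ←
  z(0, 7.2) = 79.2
The maximum is at p = 7, q = 3.

p = 7, q = 3, z = 96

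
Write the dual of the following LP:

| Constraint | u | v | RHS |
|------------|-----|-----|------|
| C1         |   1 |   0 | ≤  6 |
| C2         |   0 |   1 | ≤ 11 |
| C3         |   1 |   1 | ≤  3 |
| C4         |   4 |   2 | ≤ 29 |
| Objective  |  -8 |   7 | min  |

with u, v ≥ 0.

Primal min cᵀx s.t. Ax ≤ b, x ≥ 0  →  Dual max −bᵀy s.t. Aᵀy ≥ −c, y ≥ 0.

Maximize: z = -6y1 - 11y2 - 3y3 - 29y4

Subject to:
  y1 + y3 + 4y4 ≥ 8
  y2 + y3 + 2y4 ≥ -7
  y1, y2, y3, y4 ≥ 0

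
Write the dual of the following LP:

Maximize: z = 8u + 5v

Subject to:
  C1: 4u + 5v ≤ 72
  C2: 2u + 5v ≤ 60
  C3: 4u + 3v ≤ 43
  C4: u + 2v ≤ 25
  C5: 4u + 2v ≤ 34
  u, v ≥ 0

Primal max cᵀx s.t. Ax ≤ b, x ≥ 0  →  Dual min bᵀy s.t. Aᵀy ≥ c, y ≥ 0.

Minimize: z = 72y1 + 60y2 + 43y3 + 25y4 + 34y5

Subject to:
  4y1 + 2y2 + 4y3 + y4 + 4y5 ≥ 8
  5y1 + 5y2 + 3y3 + 2y4 + 2y5 ≥ 5
  y1, y2, y3, y4, y5 ≥ 0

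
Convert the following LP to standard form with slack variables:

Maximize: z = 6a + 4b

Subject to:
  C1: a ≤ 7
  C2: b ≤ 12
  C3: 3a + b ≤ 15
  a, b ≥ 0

max z = 6a + 4b

s.t.
  a + s1 = 7
  b + s2 = 12
  3a + b + s3 = 15
  a, b, s1, s2, s3 ≥ 0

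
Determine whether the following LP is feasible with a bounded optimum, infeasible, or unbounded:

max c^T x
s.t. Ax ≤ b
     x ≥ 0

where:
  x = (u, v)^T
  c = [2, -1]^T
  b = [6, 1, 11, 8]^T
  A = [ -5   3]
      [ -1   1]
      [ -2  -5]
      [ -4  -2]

Unbounded (objective can increase without bound)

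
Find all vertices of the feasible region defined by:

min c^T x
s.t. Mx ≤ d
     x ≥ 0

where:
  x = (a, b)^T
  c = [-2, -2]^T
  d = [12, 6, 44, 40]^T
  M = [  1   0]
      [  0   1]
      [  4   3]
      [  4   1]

(0, 0), (10, 0), (9.5, 2), (6.5, 6), (0, 6)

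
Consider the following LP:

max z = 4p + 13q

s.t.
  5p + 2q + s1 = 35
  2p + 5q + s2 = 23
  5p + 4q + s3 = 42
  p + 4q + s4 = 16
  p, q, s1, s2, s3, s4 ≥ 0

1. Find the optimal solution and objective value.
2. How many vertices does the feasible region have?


1. p = 4, q = 3, z = 55
2. 5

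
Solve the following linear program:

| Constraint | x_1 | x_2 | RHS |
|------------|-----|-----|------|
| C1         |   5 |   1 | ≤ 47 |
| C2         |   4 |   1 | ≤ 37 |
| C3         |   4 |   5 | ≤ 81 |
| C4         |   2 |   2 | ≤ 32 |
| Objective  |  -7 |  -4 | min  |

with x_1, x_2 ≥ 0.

Evaluate the objective at each vertex of the feasible region:
  z(0, 0) = 0
  z(9.25, 0) = -64.75
  z(7, 9) = -85  ←
  z(0, 16) = -64
The minimum is at x_1 = 7, x_2 = 9.

x_1 = 7, x_2 = 9, z = -85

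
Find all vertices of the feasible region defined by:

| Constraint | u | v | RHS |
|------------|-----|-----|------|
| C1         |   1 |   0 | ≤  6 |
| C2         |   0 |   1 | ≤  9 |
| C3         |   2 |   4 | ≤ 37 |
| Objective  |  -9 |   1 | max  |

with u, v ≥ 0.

(0, 0), (6, 0), (6, 6.25), (0.5, 9), (0, 9)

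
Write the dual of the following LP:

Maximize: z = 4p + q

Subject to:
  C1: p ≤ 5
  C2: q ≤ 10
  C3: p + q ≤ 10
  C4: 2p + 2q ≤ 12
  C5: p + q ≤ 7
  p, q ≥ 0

Primal max cᵀx s.t. Ax ≤ b, x ≥ 0  →  Dual min bᵀy s.t. Aᵀy ≥ c, y ≥ 0.

Minimize: z = 5y1 + 10y2 + 10y3 + 12y4 + 7y5

Subject to:
  y1 + y3 + 2y4 + y5 ≥ 4
  y2 + y3 + 2y4 + y5 ≥ 1
  y1, y2, y3, y4, y5 ≥ 0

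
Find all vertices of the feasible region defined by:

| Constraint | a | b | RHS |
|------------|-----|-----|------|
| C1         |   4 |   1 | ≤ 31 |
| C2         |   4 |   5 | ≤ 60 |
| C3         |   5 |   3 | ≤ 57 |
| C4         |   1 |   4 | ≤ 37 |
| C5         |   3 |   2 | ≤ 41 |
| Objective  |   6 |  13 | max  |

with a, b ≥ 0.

(0, 0), (7.75, 0), (5.938, 7.25), (5, 8), (0, 9.25)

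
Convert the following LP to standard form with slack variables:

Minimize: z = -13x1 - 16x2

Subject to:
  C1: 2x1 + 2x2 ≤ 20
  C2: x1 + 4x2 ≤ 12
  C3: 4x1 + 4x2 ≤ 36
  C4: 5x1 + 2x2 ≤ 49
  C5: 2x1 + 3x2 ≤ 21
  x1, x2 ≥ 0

min z = -13x1 - 16x2

s.t.
  2x1 + 2x2 + s1 = 20
  x1 + 4x2 + s2 = 12
  4x1 + 4x2 + s3 = 36
  5x1 + 2x2 + s4 = 49
  2x1 + 3x2 + s5 = 21
  x1, x2, s1, s2, s3, s4, s5 ≥ 0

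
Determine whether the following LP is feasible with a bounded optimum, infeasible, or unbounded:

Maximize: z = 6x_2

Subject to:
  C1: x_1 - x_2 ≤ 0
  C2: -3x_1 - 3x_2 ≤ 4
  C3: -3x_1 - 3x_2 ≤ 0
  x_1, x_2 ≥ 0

Unbounded (objective can increase without bound)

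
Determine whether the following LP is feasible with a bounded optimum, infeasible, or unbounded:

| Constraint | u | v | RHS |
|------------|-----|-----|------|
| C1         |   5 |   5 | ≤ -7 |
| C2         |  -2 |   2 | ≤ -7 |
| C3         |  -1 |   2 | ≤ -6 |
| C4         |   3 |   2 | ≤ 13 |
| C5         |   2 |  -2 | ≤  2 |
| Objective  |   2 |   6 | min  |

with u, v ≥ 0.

Infeasible (no feasible solution exists)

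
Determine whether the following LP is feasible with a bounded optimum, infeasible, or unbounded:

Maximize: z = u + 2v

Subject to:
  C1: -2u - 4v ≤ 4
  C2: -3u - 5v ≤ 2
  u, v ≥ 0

Unbounded (objective can increase without bound)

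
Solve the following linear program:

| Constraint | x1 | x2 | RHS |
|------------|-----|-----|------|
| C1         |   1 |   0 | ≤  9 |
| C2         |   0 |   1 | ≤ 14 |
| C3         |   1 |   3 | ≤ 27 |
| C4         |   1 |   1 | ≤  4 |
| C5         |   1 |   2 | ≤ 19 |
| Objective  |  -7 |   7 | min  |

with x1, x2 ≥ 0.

Evaluate the objective at each vertex of the feasible region:
  z(0, 0) = 0
  z(4, 0) = -28  ←
  z(0, 4) = 28
The minimum is at x1 = 4, x2 = 0.

x1 = 4, x2 = 0, z = -28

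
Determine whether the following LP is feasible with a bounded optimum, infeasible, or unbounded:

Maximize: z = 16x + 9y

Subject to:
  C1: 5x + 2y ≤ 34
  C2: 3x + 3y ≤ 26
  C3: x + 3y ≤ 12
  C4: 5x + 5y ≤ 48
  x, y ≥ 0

Feasible with a bounded optimal solution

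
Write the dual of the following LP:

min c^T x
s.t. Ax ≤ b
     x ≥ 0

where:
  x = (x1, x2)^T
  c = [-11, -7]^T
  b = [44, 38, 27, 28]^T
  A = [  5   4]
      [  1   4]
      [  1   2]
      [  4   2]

Primal min cᵀx s.t. Ax ≤ b, x ≥ 0  →  Dual max −bᵀy s.t. Aᵀy ≥ −c, y ≥ 0.

Maximize: z = -44y1 - 38y2 - 27y3 - 28y4

Subject to:
  5y1 + y2 + y3 + 4y4 ≥ 11
  4y1 + 4y2 + 2y3 + 2y4 ≥ 7
  y1, y2, y3, y4 ≥ 0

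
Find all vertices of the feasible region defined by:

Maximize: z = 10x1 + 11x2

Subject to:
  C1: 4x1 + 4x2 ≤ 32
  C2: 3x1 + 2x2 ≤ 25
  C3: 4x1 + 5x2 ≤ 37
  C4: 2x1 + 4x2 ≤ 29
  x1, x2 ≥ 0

(0, 0), (8, 0), (3, 5), (0.5, 7), (0, 7.25)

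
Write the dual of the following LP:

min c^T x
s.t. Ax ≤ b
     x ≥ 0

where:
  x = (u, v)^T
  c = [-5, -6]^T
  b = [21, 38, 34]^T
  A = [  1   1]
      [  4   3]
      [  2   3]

Primal min cᵀx s.t. Ax ≤ b, x ≥ 0  →  Dual max −bᵀy s.t. Aᵀy ≥ −c, y ≥ 0.

Maximize: z = -21y1 - 38y2 - 34y3

Subject to:
  y1 + 4y2 + 2y3 ≥ 5
  y1 + 3y2 + 3y3 ≥ 6
  y1, y2, y3 ≥ 0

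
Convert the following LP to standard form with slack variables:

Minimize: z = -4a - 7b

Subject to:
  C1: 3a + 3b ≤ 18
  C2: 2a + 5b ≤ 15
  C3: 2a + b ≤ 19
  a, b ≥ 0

min z = -4a - 7b

s.t.
  3a + 3b + s1 = 18
  2a + 5b + s2 = 15
  2a + b + s3 = 19
  a, b, s1, s2, s3 ≥ 0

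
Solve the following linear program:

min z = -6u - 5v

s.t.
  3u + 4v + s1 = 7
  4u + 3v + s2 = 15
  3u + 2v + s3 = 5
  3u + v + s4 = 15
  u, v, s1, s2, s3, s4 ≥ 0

Evaluate the objective at each vertex of the feasible region:
  z(0, 0) = 0
  z(1.667, 0) = -10
  z(1, 1) = -11  ←
  z(0, 1.75) = -8.75
The minimum is at u = 1, v = 1.

u = 1, v = 1, z = -11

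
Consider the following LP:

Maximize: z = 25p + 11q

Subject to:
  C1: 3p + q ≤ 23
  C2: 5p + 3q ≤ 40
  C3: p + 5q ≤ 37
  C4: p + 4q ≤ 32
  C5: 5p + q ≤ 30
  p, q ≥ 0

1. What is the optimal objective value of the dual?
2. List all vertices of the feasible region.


1. 180
2. (0, 0), (6, 0), (5, 5), (4.045, 6.591), (0, 7.4)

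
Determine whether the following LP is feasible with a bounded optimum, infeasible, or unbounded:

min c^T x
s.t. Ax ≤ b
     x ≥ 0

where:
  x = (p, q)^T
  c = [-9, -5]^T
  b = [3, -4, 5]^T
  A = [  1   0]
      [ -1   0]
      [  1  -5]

Infeasible (no feasible solution exists)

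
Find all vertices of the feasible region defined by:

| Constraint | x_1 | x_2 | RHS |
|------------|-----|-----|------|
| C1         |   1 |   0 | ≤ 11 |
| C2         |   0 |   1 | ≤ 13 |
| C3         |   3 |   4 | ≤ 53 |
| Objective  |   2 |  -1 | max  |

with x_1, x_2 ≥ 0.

(0, 0), (11, 0), (11, 5), (0.3333, 13), (0, 13)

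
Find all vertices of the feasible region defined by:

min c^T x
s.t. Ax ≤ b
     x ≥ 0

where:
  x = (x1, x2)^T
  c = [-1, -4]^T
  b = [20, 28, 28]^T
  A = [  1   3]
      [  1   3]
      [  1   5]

(0, 0), (20, 0), (8, 4), (0, 5.6)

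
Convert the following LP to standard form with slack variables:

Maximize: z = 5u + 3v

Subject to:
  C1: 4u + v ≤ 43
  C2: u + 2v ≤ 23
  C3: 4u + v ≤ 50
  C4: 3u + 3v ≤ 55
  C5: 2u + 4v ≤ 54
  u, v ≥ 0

max z = 5u + 3v

s.t.
  4u + v + s1 = 43
  u + 2v + s2 = 23
  4u + v + s3 = 50
  3u + 3v + s4 = 55
  2u + 4v + s5 = 54
  u, v, s1, s2, s3, s4, s5 ≥ 0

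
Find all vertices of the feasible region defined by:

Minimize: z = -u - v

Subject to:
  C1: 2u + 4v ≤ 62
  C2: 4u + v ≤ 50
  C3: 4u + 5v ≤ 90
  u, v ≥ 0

(0, 0), (12.5, 0), (10, 10), (8.333, 11.33), (0, 15.5)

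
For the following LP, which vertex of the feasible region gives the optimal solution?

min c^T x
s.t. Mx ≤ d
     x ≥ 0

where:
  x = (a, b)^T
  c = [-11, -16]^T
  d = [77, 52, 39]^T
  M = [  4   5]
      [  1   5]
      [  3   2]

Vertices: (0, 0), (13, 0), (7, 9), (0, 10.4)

Evaluate the objective at each vertex of the feasible region:
  z(0, 0) = 0
  z(13, 0) = -143
  z(7, 9) = -221  ←
  z(0, 10.4) = -166.4
The minimum is at a = 7, b = 9.

(7, 9)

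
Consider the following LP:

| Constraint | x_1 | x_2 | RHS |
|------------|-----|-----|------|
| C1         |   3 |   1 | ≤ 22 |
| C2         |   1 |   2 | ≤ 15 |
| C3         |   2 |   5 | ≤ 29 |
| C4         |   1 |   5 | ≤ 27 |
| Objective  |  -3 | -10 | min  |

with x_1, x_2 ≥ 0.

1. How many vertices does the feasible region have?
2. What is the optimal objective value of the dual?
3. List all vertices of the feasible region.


1. 5
2. -56
3. (0, 0), (7.333, 0), (6.231, 3.308), (2, 5), (0, 5.4)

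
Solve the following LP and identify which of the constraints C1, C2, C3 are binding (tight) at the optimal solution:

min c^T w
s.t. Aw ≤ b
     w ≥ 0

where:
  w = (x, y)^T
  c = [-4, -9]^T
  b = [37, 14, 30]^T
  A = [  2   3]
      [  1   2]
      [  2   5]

At x = 10, y = 2, compute slack b - a·x for each constraint:
  C1: 37 − 26 = 11  (slack)
  C2: 14 − 14 = 0  (binding)
  C3: 30 − 30 = 0  (binding)

Optimal: x = 10, y = 2
Binding: C2, C3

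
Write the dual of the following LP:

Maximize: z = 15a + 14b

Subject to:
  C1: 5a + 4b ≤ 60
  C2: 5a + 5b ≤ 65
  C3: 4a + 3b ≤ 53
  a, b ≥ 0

Primal max cᵀx s.t. Ax ≤ b, x ≥ 0  →  Dual min bᵀy s.t. Aᵀy ≥ c, y ≥ 0.

Minimize: z = 60y1 + 65y2 + 53y3

Subject to:
  5y1 + 5y2 + 4y3 ≥ 15
  4y1 + 5y2 + 3y3 ≥ 14
  y1, y2, y3 ≥ 0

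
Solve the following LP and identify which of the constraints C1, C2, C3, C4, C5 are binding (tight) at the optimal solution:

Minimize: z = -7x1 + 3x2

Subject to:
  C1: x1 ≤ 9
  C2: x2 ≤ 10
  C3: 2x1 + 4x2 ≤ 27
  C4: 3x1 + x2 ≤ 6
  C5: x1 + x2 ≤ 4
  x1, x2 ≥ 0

At x1 = 2, x2 = 0, compute slack b - a·x for each constraint:
  C1: 9 − 2 = 7  (slack)
  C2: 10 − 0 = 10  (slack)
  C3: 27 − 4 = 23  (slack)
  C4: 6 − 6 = 0  (binding)
  C5: 4 − 2 = 2  (slack)

Optimal: x1 = 2, x2 = 0
Binding: C4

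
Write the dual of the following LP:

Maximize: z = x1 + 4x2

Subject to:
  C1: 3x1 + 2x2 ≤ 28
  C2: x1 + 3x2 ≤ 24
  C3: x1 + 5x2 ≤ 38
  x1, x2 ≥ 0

Primal max cᵀx s.t. Ax ≤ b, x ≥ 0  →  Dual min bᵀy s.t. Aᵀy ≥ c, y ≥ 0.

Minimize: z = 28y1 + 24y2 + 38y3

Subject to:
  3y1 + y2 + y3 ≥ 1
  2y1 + 3y2 + 5y3 ≥ 4
  y1, y2, y3 ≥ 0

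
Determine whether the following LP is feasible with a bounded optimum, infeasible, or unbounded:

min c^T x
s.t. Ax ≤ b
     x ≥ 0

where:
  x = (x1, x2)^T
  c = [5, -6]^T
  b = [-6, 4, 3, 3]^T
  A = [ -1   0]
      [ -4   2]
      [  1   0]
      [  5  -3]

Infeasible (no feasible solution exists)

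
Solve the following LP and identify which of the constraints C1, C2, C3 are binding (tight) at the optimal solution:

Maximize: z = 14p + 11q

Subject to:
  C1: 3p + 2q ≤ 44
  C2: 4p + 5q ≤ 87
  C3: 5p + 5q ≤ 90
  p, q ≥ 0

At p = 8, q = 10, compute slack b - a·x for each constraint:
  C1: 44 − 44 = 0  (binding)
  C2: 87 − 82 = 5  (slack)
  C3: 90 − 90 = 0  (binding)

Optimal: p = 8, q = 10
Binding: C1, C3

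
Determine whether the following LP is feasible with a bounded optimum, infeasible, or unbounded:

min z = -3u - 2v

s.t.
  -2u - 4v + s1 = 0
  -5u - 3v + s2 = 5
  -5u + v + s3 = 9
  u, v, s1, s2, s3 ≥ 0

Unbounded (objective can decrease without bound)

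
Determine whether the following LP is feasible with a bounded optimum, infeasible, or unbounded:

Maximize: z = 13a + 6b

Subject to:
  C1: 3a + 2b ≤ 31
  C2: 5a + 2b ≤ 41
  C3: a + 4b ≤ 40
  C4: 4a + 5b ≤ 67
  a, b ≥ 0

Feasible with a bounded optimal solution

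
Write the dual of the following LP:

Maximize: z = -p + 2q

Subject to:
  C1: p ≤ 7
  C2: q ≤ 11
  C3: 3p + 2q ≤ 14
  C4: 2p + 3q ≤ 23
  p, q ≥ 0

Primal max cᵀx s.t. Ax ≤ b, x ≥ 0  →  Dual min bᵀy s.t. Aᵀy ≥ c, y ≥ 0.

Minimize: z = 7y1 + 11y2 + 14y3 + 23y4

Subject to:
  y1 + 3y3 + 2y4 ≥ -1
  y2 + 2y3 + 3y4 ≥ 2
  y1, y2, y3, y4 ≥ 0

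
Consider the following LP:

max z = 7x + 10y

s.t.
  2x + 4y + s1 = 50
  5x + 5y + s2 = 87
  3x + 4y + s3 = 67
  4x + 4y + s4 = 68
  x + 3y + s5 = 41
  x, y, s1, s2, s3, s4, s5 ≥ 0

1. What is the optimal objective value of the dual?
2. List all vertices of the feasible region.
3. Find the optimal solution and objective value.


1. 143
2. (0, 0), (17, 0), (9, 8), (0, 12.5)
3. x = 9, y = 8, z = 143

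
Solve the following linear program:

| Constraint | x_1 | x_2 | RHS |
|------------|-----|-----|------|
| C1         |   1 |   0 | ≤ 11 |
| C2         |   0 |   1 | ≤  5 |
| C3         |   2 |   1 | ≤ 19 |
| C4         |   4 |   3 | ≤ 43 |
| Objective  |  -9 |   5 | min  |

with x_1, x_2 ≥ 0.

Evaluate the objective at each vertex of the feasible region:
  z(0, 0) = 0
  z(9.5, 0) = -85.5  ←
  z(7, 5) = -38
  z(0, 5) = 25
The minimum is at x_1 = 9.5, x_2 = 0.

x_1 = 9.5, x_2 = 0, z = -85.5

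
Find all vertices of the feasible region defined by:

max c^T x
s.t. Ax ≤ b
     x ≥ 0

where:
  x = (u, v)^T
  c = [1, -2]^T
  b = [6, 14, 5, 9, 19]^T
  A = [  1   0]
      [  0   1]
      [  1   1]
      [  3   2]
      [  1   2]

(0, 0), (3, 0), (0, 4.5)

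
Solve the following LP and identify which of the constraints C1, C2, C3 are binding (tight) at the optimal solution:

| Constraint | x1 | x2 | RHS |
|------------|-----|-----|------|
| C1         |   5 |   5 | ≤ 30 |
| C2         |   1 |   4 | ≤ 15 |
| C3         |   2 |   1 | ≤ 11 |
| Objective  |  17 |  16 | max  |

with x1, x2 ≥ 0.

At x1 = 5, x2 = 1, compute slack b - a·x for each constraint:
  C1: 30 − 30 = 0  (binding)
  C2: 15 − 9 = 6  (slack)
  C3: 11 − 11 = 0  (binding)

Optimal: x1 = 5, x2 = 1
Binding: C1, C3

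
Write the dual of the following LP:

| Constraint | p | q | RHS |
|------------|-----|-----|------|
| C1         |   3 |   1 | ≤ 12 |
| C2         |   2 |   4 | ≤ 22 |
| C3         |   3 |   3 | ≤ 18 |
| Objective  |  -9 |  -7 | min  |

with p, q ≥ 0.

Primal min cᵀx s.t. Ax ≤ b, x ≥ 0  →  Dual max −bᵀy s.t. Aᵀy ≥ −c, y ≥ 0.

Maximize: z = -12y1 - 22y2 - 18y3

Subject to:
  3y1 + 2y2 + 3y3 ≥ 9
  y1 + 4y2 + 3y3 ≥ 7
  y1, y2, y3 ≥ 0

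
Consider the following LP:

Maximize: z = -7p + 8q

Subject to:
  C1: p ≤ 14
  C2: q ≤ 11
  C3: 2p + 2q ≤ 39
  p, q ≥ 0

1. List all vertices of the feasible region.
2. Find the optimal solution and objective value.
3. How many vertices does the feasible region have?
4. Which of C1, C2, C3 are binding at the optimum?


1. (0, 0), (14, 0), (14, 5.5), (8.5, 11), (0, 11)
2. p = 0, q = 11, z = 88
3. 5
4. C2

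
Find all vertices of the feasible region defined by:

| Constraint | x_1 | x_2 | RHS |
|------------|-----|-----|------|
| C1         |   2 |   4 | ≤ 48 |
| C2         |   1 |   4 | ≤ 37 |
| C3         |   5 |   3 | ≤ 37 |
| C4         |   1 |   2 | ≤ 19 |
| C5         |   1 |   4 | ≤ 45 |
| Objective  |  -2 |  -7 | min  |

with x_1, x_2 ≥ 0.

(0, 0), (7.4, 0), (2.429, 8.286), (1, 9), (0, 9.25)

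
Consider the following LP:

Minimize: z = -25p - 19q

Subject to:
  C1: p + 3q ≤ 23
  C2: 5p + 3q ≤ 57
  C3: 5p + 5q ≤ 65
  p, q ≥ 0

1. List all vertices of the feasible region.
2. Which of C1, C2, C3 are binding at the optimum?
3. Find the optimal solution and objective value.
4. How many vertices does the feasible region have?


1. (0, 0), (11.4, 0), (9, 4), (8, 5), (0, 7.667)
2. C2, C3
3. p = 9, q = 4, z = -301
4. 5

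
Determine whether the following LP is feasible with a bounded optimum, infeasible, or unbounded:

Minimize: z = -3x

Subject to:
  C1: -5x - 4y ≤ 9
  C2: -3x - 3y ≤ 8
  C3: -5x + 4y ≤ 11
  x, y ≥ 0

Unbounded (objective can decrease without bound)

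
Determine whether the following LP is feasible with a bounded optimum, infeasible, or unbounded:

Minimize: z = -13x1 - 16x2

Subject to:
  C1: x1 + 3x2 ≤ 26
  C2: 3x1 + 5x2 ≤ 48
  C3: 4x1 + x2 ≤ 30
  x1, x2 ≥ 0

Feasible with a bounded optimal solution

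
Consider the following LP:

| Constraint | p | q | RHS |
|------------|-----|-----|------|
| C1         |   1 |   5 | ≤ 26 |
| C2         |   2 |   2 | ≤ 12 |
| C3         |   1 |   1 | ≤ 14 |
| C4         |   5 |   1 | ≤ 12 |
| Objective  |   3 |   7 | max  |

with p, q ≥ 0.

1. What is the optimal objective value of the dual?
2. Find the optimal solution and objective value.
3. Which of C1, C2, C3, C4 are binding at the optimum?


1. 38
2. p = 1, q = 5, z = 38
3. C1, C2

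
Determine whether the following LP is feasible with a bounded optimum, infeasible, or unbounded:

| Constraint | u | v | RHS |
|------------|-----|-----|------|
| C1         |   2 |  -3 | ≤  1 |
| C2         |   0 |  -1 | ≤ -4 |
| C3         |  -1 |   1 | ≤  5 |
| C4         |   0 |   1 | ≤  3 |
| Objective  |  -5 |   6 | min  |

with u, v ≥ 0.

Infeasible (no feasible solution exists)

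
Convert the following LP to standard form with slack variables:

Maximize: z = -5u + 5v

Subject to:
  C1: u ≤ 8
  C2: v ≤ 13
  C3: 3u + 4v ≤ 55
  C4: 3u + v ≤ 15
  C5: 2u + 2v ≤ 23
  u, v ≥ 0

max z = -5u + 5v

s.t.
  u + s1 = 8
  v + s2 = 13
  3u + 4v + s3 = 55
  3u + v + s4 = 15
  2u + 2v + s5 = 23
  u, v, s1, s2, s3, s4, s5 ≥ 0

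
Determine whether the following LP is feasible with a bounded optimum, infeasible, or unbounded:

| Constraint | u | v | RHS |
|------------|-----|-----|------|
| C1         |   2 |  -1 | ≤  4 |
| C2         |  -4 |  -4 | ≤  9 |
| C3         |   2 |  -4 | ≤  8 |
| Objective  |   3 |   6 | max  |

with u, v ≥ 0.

Unbounded (objective can increase without bound)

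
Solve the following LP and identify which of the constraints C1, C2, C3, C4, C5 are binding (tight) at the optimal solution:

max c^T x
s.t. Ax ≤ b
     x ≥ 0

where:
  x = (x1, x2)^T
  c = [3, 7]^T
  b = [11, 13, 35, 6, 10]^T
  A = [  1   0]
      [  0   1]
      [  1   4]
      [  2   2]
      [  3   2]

At x1 = 0, x2 = 3, compute slack b - a·x for each constraint:
  C1: 11 − 0 = 11  (slack)
  C2: 13 − 3 = 10  (slack)
  C3: 35 − 12 = 23  (slack)
  C4: 6 − 6 = 0  (binding)
  C5: 10 − 6 = 4  (slack)

Optimal: x1 = 0, x2 = 3
Binding: C4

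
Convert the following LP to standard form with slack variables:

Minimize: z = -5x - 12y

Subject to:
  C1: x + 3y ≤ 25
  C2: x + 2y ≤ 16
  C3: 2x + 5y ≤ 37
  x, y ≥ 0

min z = -5x - 12y

s.t.
  x + 3y + s1 = 25
  x + 2y + s2 = 16
  2x + 5y + s3 = 37
  x, y, s1, s2, s3 ≥ 0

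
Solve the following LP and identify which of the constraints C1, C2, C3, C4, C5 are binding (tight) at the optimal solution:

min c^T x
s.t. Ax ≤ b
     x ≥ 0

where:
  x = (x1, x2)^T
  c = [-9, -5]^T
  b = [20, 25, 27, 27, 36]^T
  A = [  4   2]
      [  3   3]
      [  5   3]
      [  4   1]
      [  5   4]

At x1 = 3, x2 = 4, compute slack b - a·x for each constraint:
  C1: 20 − 20 = 0  (binding)
  C2: 25 − 21 = 4  (slack)
  C3: 27 − 27 = 0  (binding)
  C4: 27 − 16 = 11  (slack)
  C5: 36 − 31 = 5  (slack)

Optimal: x1 = 3, x2 = 4
Binding: C1, C3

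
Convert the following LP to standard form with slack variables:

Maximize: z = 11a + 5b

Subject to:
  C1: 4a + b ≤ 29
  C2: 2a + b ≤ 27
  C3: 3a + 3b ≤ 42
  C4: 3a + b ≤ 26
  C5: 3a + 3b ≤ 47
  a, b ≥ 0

max z = 11a + 5b

s.t.
  4a + b + s1 = 29
  2a + b + s2 = 27
  3a + 3b + s3 = 42
  3a + b + s4 = 26
  3a + 3b + s5 = 47
  a, b, s1, s2, s3, s4, s5 ≥ 0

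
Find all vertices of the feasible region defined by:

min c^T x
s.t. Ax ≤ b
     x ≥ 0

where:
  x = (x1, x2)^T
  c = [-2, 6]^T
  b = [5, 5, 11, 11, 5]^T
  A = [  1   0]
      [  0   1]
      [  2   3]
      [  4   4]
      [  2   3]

(0, 0), (2.5, 0), (0, 1.667)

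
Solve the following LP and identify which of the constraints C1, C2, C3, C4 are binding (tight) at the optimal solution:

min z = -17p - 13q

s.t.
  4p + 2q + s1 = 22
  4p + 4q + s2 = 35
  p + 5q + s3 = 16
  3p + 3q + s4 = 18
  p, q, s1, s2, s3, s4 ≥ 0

At p = 5, q = 1, compute slack b - a·x for each constraint:
  C1: 22 − 22 = 0  (binding)
  C2: 35 − 24 = 11  (slack)
  C3: 16 − 10 = 6  (slack)
  C4: 18 − 18 = 0  (binding)

Optimal: p = 5, q = 1
Binding: C1, C4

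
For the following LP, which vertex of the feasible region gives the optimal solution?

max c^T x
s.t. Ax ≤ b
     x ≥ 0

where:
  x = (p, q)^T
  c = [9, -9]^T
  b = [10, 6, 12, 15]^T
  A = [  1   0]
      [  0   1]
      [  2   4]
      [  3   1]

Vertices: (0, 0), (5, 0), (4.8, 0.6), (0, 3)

Evaluate the objective at each vertex of the feasible region:
  z(0, 0) = 0
  z(5, 0) = 45  ←
  z(4.8, 0.6) = 37.8
  z(0, 3) = -27
The maximum is at p = 5, q = 0.

(5, 0)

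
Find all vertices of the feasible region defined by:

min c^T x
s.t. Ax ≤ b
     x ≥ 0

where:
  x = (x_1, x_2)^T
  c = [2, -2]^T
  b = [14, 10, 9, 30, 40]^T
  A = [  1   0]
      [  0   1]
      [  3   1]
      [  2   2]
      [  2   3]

(0, 0), (3, 0), (0, 9)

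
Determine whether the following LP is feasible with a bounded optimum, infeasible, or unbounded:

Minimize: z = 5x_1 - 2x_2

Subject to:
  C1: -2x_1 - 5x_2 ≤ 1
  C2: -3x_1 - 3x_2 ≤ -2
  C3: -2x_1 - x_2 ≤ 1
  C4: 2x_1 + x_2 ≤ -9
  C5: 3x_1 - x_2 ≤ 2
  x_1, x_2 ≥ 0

Infeasible (no feasible solution exists)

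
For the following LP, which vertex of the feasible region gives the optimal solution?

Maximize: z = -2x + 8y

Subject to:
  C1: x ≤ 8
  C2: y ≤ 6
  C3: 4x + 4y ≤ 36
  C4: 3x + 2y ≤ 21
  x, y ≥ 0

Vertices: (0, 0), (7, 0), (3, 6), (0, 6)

Evaluate the objective at each vertex of the feasible region:
  z(0, 0) = 0
  z(7, 0) = -14
  z(3, 6) = 42
  z(0, 6) = 48  ←
The maximum is at x = 0, y = 6.

(0, 6)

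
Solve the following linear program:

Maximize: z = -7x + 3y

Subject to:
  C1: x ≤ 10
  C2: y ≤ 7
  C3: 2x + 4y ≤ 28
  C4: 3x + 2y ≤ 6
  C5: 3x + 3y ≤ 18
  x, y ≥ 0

Evaluate the objective at each vertex of the feasible region:
  z(0, 0) = 0
  z(2, 0) = -14
  z(0, 3) = 9  ←
The maximum is at x = 0, y = 3.

x = 0, y = 3, z = 9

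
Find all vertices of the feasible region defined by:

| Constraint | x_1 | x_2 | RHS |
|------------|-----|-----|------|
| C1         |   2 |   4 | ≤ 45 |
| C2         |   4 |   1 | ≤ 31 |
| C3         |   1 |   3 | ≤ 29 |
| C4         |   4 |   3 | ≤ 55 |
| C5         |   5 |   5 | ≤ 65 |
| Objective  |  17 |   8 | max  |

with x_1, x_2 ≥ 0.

(0, 0), (7.75, 0), (6, 7), (5, 8), (0, 9.667)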